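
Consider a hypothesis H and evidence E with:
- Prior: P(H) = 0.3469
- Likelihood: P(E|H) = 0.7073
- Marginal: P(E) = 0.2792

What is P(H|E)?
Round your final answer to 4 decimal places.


Using Bayes' theorem:

P(H|E) = P(E|H) × P(H) / P(E)
       = 0.7073 × 0.3469 / 0.2792
       = 0.24536237 / 0.2792
       = 0.8788

The evidence strengthens our belief in H.
Prior: 0.3469 → Posterior: 0.8788


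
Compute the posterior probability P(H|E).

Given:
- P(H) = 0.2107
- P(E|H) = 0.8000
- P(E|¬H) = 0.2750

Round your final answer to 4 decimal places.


Bayes' theorem: P(H|E) = P(E|H) × P(H) / P(E)

Step 1: Calculate P(E) using law of total probability
P(E) = P(E|H)P(H) + P(E|¬H)P(¬H)
     = 0.8000 × 0.2107 + 0.2750 × 0.7893
     = 0.16856000 + 0.21705750
     = 0.38561750

Step 2: Apply Bayes' theorem
P(H|E) = P(E|H) × P(H) / P(E)
       = 0.16856000 / 0.38561750
       = 0.4371


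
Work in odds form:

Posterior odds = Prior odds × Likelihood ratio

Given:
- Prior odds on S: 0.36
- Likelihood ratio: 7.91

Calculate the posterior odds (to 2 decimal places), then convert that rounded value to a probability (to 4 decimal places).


Step 1: Calculate posterior odds
Posterior odds = Prior odds × LR
               = 0.36 × 7.91
               = 2.85

Step 2: Convert to probability
P(S|E) = Posterior odds / (1 + Posterior odds)
       = 2.85 / (1 + 2.85)
       = 2.85 / 3.85
       = 0.7403

The evidence increased P(S) from 0.2647 to 0.7403.


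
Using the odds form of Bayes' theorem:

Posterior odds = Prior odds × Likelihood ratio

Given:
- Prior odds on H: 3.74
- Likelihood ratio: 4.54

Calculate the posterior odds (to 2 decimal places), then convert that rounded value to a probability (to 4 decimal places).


Step 1: Calculate posterior odds
Posterior odds = Prior odds × LR
               = 3.74 × 4.54
               = 16.98

Step 2: Convert to probability
P(H|E) = Posterior odds / (1 + Posterior odds)
       = 16.98 / (1 + 16.98)
       = 16.98 / 17.98
       = 0.9444

The evidence increased P(H) from 0.7890 to 0.9444.


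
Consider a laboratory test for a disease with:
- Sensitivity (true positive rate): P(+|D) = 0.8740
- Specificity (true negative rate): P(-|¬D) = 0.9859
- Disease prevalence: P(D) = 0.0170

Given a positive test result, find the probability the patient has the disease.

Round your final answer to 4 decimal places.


Let D = has disease, + = positive test

Given:
- P(D) = 0.0170 (prevalence)
- P(+|D) = 0.8740 (sensitivity)
- P(-|¬D) = 0.9859 (specificity)
- P(+|¬D) = 0.0141 (false positive rate = 1 - specificity)

Step 1: Find P(+)
P(+) = P(+|D)P(D) + P(+|¬D)P(¬D)
     = 0.8740 × 0.0170 + 0.0141 × 0.9830
     = 0.01485800 + 0.01386030
     = 0.02871830

Step 2: Apply Bayes' theorem for P(D|+)
P(D|+) = P(+|D)P(D) / P(+)
       = 0.01485800 / 0.02871830
       = 0.5174


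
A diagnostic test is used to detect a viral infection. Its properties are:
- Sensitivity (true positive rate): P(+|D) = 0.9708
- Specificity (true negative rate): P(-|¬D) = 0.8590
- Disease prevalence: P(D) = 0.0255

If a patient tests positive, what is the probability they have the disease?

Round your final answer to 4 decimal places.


Let D = has disease, + = positive test

Given:
- P(D) = 0.0255 (prevalence)
- P(+|D) = 0.9708 (sensitivity)
- P(-|¬D) = 0.8590 (specificity)
- P(+|¬D) = 0.1410 (false positive rate = 1 - specificity)

Step 1: Find P(+)
P(+) = P(+|D)P(D) + P(+|¬D)P(¬D)
     = 0.9708 × 0.0255 + 0.1410 × 0.9745
     = 0.02475540 + 0.13740450
     = 0.16215990

Step 2: Apply Bayes' theorem for P(D|+)
P(D|+) = P(+|D)P(D) / P(+)
       = 0.02475540 / 0.16215990
       = 0.1527


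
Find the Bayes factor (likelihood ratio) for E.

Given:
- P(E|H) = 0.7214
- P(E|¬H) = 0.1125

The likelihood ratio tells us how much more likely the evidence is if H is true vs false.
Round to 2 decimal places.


Likelihood Ratio (LR) = P(E|H) / P(E|¬H)

LR = 0.7214 / 0.1125
   = 6.41

The evidence is 6.41 times more likely if H is true than if H is false.
Because LR exceeds 1, E is evidence for H.


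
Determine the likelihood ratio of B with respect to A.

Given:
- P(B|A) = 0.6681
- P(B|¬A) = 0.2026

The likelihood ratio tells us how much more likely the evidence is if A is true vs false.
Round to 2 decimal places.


Likelihood Ratio (LR) = P(B|A) / P(B|¬A)

LR = 0.6681 / 0.2026
   = 3.30

The evidence is 3.30 times more likely if A is true than if A is false.
Since LR > 1, the evidence supports A over ¬A.


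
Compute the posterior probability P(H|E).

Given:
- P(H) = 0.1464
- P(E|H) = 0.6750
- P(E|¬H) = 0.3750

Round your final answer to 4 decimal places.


Bayes' theorem: P(H|E) = P(E|H) × P(H) / P(E)

Step 1: Calculate P(E) using law of total probability
P(E) = P(E|H)P(H) + P(E|¬H)P(¬H)
     = 0.6750 × 0.1464 + 0.3750 × 0.8536
     = 0.09882000 + 0.32010000
     = 0.41892000

Step 2: Apply Bayes' theorem
P(H|E) = P(E|H) × P(H) / P(E)
       = 0.09882000 / 0.41892000
       = 0.2359


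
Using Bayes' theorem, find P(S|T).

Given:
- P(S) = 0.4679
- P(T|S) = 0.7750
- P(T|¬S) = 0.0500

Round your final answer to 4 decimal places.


Bayes' theorem: P(S|T) = P(T|S) × P(S) / P(T)

Step 1: Calculate P(T) using law of total probability
P(T) = P(T|S)P(S) + P(T|¬S)P(¬S)
     = 0.7750 × 0.4679 + 0.0500 × 0.5321
     = 0.36262250 + 0.02660500
     = 0.38922750

Step 2: Apply Bayes' theorem
P(S|T) = P(T|S) × P(S) / P(T)
       = 0.36262250 / 0.38922750
       = 0.9316


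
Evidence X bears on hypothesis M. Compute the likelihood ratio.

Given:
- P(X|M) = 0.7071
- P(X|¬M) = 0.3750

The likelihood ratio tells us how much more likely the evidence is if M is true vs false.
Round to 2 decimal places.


Likelihood Ratio (LR) = P(X|M) / P(X|¬M)

LR = 0.7071 / 0.3750
   = 1.89

The evidence is 1.89 times more likely if M is true than if M is false.
LR > 1, so observing X raises the odds in favor of M.


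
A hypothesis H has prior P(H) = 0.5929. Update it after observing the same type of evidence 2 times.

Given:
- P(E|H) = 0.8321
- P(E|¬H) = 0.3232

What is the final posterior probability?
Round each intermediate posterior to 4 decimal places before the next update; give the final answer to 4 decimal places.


Sequential Bayesian updating:

Initial prior: P(H) = 0.5929

Update 1:
  P(E) = 0.8321 × 0.5929 + 0.3232 × 0.4071 = 0.49335209 + 0.13157472 = 0.62492681
  P(H|E) = 0.49335209 / 0.62492681 = 0.7895

Update 2:
  P(E) = 0.8321 × 0.7895 + 0.3232 × 0.2105 = 0.65694295 + 0.06803360 = 0.72497655
  P(H|E) = 0.65694295 / 0.72497655 = 0.9062

Final posterior: 0.9062


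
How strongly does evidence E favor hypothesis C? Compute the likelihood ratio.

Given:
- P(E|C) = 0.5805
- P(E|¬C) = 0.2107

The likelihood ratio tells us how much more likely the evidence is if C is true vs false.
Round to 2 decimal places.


Likelihood Ratio (LR) = P(E|C) / P(E|¬C)

LR = 0.5805 / 0.2107
   = 2.76

The evidence is 2.76 times more likely if C is true than if C is false.
Because LR exceeds 1, E is evidence for C.


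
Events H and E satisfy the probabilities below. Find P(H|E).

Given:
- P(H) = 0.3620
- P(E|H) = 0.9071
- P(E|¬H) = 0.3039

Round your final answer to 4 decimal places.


Bayes' theorem: P(H|E) = P(E|H) × P(H) / P(E)

Step 1: Calculate P(E) using law of total probability
P(E) = P(E|H)P(H) + P(E|¬H)P(¬H)
     = 0.9071 × 0.3620 + 0.3039 × 0.6380
     = 0.32837020 + 0.19388820
     = 0.52225840

Step 2: Apply Bayes' theorem
P(H|E) = P(E|H) × P(H) / P(E)
       = 0.32837020 / 0.52225840
       = 0.6288


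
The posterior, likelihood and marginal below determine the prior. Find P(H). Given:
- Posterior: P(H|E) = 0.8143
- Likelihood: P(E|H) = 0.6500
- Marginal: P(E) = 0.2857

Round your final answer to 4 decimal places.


From Bayes' theorem: P(H|E) = P(E|H) × P(H) / P(E)

Rearranging for P(H):
P(H) = P(H|E) × P(E) / P(E|H)
     = 0.8143 × 0.2857 / 0.6500
     = 0.23264551 / 0.6500
     = 0.3579


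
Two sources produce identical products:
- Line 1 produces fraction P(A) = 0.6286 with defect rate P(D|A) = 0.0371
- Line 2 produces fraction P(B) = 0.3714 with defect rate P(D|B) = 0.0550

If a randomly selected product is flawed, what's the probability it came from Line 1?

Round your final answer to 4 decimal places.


Let A = from Line 1, D = flawed

Given:
- P(A) = 0.6286, P(B) = 0.3714
- P(D|A) = 0.0371, P(D|B) = 0.0550

Step 1: Find P(D)
P(D) = P(D|A)P(A) + P(D|B)P(B)
     = 0.0371 × 0.6286 + 0.0550 × 0.3714
     = 0.02332106 + 0.02042700
     = 0.04374806

Step 2: Apply Bayes' theorem
P(A|D) = P(D|A)P(A) / P(D)
       = 0.02332106 / 0.04374806
       = 0.5331


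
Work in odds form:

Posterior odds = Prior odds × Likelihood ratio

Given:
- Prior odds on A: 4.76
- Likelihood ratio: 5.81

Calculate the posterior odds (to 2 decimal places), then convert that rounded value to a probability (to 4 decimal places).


Step 1: Calculate posterior odds
Posterior odds = Prior odds × LR
               = 4.76 × 5.81
               = 27.66

Step 2: Convert to probability
P(A|E) = Posterior odds / (1 + Posterior odds)
       = 27.66 / (1 + 27.66)
       = 27.66 / 28.66
       = 0.9651

The evidence increased P(A) from 0.8264 to 0.9651.


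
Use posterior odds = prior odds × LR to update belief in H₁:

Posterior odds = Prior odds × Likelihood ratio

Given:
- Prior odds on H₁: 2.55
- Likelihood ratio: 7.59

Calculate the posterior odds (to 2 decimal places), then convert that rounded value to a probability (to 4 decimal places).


Step 1: Calculate posterior odds
Posterior odds = Prior odds × LR
               = 2.55 × 7.59
               = 19.35

Step 2: Convert to probability
P(H₁|E) = Posterior odds / (1 + Posterior odds)
       = 19.35 / (1 + 19.35)
       = 19.35 / 20.35
       = 0.9509

The evidence increased P(H₁) from 0.7183 to 0.9509.


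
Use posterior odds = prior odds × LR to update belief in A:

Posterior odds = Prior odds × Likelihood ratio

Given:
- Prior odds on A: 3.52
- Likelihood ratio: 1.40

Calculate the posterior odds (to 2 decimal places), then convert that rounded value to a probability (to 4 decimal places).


Step 1: Calculate posterior odds
Posterior odds = Prior odds × LR
               = 3.52 × 1.40
               = 4.93

Step 2: Convert to probability
P(A|E) = Posterior odds / (1 + Posterior odds)
       = 4.93 / (1 + 4.93)
       = 4.93 / 5.93
       = 0.8314

The evidence increased P(A) from 0.7788 to 0.8314.


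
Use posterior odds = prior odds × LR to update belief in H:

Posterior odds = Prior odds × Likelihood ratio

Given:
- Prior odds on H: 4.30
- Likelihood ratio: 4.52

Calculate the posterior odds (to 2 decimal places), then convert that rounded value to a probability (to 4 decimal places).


Step 1: Calculate posterior odds
Posterior odds = Prior odds × LR
               = 4.30 × 4.52
               = 19.44

Step 2: Convert to probability
P(H|E) = Posterior odds / (1 + Posterior odds)
       = 19.44 / (1 + 19.44)
       = 19.44 / 20.44
       = 0.9511

The evidence increased P(H) from 0.8113 to 0.9511.


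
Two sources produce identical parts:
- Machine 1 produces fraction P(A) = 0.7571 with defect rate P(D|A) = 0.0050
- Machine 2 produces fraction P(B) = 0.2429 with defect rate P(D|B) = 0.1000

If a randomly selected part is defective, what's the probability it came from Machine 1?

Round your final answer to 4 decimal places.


Let A = from Machine 1, D = defective

Given:
- P(A) = 0.7571, P(B) = 0.2429
- P(D|A) = 0.0050, P(D|B) = 0.1000

Step 1: Find P(D)
P(D) = P(D|A)P(A) + P(D|B)P(B)
     = 0.0050 × 0.7571 + 0.1000 × 0.2429
     = 0.00378550 + 0.02429000
     = 0.02807550

Step 2: Apply Bayes' theorem
P(A|D) = P(D|A)P(A) / P(D)
       = 0.00378550 / 0.02807550
       = 0.1348


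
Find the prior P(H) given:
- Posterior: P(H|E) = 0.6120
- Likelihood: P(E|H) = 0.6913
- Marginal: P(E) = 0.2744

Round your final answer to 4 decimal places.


From Bayes' theorem: P(H|E) = P(E|H) × P(H) / P(E)

Rearranging for P(H):
P(H) = P(H|E) × P(E) / P(E|H)
     = 0.6120 × 0.2744 / 0.6913
     = 0.16793280 / 0.6913
     = 0.2429


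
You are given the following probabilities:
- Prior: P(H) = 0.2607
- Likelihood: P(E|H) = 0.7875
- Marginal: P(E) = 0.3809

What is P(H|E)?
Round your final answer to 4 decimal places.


Using Bayes' theorem:

P(H|E) = P(E|H) × P(H) / P(E)
       = 0.7875 × 0.2607 / 0.3809
       = 0.20530125 / 0.3809
       = 0.5390

The evidence strengthens our belief in H.
Prior: 0.2607 → Posterior: 0.5390


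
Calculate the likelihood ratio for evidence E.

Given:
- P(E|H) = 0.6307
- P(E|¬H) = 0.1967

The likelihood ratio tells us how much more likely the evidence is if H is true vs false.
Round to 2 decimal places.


Likelihood Ratio (LR) = P(E|H) / P(E|¬H)

LR = 0.6307 / 0.1967
   = 3.21

The evidence is 3.21 times more likely if H is true than if H is false.
LR > 1, so observing E raises the odds in favor of H.


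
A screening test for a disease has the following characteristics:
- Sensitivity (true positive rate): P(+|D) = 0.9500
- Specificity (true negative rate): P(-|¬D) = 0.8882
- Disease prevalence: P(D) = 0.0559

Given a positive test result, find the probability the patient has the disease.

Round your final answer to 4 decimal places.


Let D = has disease, + = positive test

Given:
- P(D) = 0.0559 (prevalence)
- P(+|D) = 0.9500 (sensitivity)
- P(-|¬D) = 0.8882 (specificity)
- P(+|¬D) = 0.1118 (false positive rate = 1 - specificity)

Step 1: Find P(+)
P(+) = P(+|D)P(D) + P(+|¬D)P(¬D)
     = 0.9500 × 0.0559 + 0.1118 × 0.9441
     = 0.05310500 + 0.10555038
     = 0.15865538

Step 2: Apply Bayes' theorem for P(D|+)
P(D|+) = P(+|D)P(D) / P(+)
       = 0.05310500 / 0.15865538
       = 0.3347


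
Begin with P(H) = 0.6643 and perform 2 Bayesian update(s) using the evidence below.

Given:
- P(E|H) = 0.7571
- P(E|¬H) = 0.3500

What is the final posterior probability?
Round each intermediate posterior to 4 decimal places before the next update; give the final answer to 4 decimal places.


Sequential Bayesian updating:

Initial prior: P(H) = 0.6643

Update 1:
  P(E) = 0.7571 × 0.6643 + 0.3500 × 0.3357 = 0.50294153 + 0.11749500 = 0.62043653
  P(H|E) = 0.50294153 / 0.62043653 = 0.8106

Update 2:
  P(E) = 0.7571 × 0.8106 + 0.3500 × 0.1894 = 0.61370526 + 0.06629000 = 0.67999526
  P(H|E) = 0.61370526 / 0.67999526 = 0.9025

Final posterior: 0.9025


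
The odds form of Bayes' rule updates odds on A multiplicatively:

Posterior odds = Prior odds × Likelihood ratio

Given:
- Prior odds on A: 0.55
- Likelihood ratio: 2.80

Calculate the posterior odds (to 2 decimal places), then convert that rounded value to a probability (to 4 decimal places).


Step 1: Calculate posterior odds
Posterior odds = Prior odds × LR
               = 0.55 × 2.80
               = 1.54

Step 2: Convert to probability
P(A|E) = Posterior odds / (1 + Posterior odds)
       = 1.54 / (1 + 1.54)
       = 1.54 / 2.54
       = 0.6063

The evidence increased P(A) from 0.3548 to 0.6063.


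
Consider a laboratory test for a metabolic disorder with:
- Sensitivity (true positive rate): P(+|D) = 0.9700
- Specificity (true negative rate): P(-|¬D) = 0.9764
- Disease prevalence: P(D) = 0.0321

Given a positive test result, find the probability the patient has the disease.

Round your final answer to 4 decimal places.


Let D = has disease, + = positive test

Given:
- P(D) = 0.0321 (prevalence)
- P(+|D) = 0.9700 (sensitivity)
- P(-|¬D) = 0.9764 (specificity)
- P(+|¬D) = 0.0236 (false positive rate = 1 - specificity)

Step 1: Find P(+)
P(+) = P(+|D)P(D) + P(+|¬D)P(¬D)
     = 0.9700 × 0.0321 + 0.0236 × 0.9679
     = 0.03113700 + 0.02284244
     = 0.05397944

Step 2: Apply Bayes' theorem for P(D|+)
P(D|+) = P(+|D)P(D) / P(+)
       = 0.03113700 / 0.05397944
       = 0.5768


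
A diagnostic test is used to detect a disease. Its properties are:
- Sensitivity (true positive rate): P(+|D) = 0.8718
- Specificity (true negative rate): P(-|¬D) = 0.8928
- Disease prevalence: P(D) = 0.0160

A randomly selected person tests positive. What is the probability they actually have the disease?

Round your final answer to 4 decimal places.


Let D = has disease, + = positive test

Given:
- P(D) = 0.0160 (prevalence)
- P(+|D) = 0.8718 (sensitivity)
- P(-|¬D) = 0.8928 (specificity)
- P(+|¬D) = 0.1072 (false positive rate = 1 - specificity)

Step 1: Find P(+)
P(+) = P(+|D)P(D) + P(+|¬D)P(¬D)
     = 0.8718 × 0.0160 + 0.1072 × 0.9840
     = 0.01394880 + 0.10548480
     = 0.11943360

Step 2: Apply Bayes' theorem for P(D|+)
P(D|+) = P(+|D)P(D) / P(+)
       = 0.01394880 / 0.11943360
       = 0.1168


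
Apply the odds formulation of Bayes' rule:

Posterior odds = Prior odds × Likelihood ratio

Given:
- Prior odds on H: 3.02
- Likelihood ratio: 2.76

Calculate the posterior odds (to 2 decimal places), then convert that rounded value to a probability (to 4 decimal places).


Step 1: Calculate posterior odds
Posterior odds = Prior odds × LR
               = 3.02 × 2.76
               = 8.34

Step 2: Convert to probability
P(H|E) = Posterior odds / (1 + Posterior odds)
       = 8.34 / (1 + 8.34)
       = 8.34 / 9.34
       = 0.8929

The evidence increased P(H) from 0.7512 to 0.8929.


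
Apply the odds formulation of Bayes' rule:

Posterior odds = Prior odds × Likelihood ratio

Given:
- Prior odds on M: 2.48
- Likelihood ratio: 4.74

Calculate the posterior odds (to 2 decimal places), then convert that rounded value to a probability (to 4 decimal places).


Step 1: Calculate posterior odds
Posterior odds = Prior odds × LR
               = 2.48 × 4.74
               = 11.76

Step 2: Convert to probability
P(M|E) = Posterior odds / (1 + Posterior odds)
       = 11.76 / (1 + 11.76)
       = 11.76 / 12.76
       = 0.9216

The evidence increased P(M) from 0.7126 to 0.9216.


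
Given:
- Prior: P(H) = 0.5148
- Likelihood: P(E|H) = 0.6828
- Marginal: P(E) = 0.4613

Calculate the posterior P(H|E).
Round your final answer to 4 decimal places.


Using Bayes' theorem:

P(H|E) = P(E|H) × P(H) / P(E)
       = 0.6828 × 0.5148 / 0.4613
       = 0.35150544 / 0.4613
       = 0.7620

The evidence strengthens our belief in H.
Prior: 0.5148 → Posterior: 0.7620


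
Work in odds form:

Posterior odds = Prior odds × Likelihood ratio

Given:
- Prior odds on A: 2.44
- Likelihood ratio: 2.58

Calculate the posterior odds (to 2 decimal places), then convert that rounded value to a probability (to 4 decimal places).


Step 1: Calculate posterior odds
Posterior odds = Prior odds × LR
               = 2.44 × 2.58
               = 6.30

Step 2: Convert to probability
P(A|E) = Posterior odds / (1 + Posterior odds)
       = 6.30 / (1 + 6.30)
       = 6.30 / 7.30
       = 0.8630

The evidence increased P(A) from 0.7093 to 0.8630.


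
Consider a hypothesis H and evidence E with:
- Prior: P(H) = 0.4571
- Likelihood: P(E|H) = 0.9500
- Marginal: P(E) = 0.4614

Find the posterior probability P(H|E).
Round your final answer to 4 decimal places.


Using Bayes' theorem:

P(H|E) = P(E|H) × P(H) / P(E)
       = 0.9500 × 0.4571 / 0.4614
       = 0.43424500 / 0.4614
       = 0.9411

The evidence strengthens our belief in H.
Prior: 0.4571 → Posterior: 0.9411


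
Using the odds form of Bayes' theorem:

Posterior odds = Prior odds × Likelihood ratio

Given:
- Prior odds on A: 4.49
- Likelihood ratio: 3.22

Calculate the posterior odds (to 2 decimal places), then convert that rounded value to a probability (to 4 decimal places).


Step 1: Calculate posterior odds
Posterior odds = Prior odds × LR
               = 4.49 × 3.22
               = 14.46

Step 2: Convert to probability
P(A|E) = Posterior odds / (1 + Posterior odds)
       = 14.46 / (1 + 14.46)
       = 14.46 / 15.46
       = 0.9353

The evidence increased P(A) from 0.8179 to 0.9353.


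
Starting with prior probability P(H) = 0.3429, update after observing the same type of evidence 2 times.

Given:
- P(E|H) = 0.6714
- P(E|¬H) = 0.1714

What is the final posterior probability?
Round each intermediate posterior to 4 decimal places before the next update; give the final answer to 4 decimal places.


Sequential Bayesian updating:

Initial prior: P(H) = 0.3429

Update 1:
  P(E) = 0.6714 × 0.3429 + 0.1714 × 0.6571 = 0.23022306 + 0.11262694 = 0.34285000
  P(H|E) = 0.23022306 / 0.34285000 = 0.6715

Update 2:
  P(E) = 0.6714 × 0.6715 + 0.1714 × 0.3285 = 0.45084510 + 0.05630490 = 0.50715000
  P(H|E) = 0.45084510 / 0.50715000 = 0.8890

Final posterior: 0.8890


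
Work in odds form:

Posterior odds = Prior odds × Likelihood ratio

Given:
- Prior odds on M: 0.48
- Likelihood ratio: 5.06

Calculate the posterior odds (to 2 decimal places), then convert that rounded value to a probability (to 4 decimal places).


Step 1: Calculate posterior odds
Posterior odds = Prior odds × LR
               = 0.48 × 5.06
               = 2.43

Step 2: Convert to probability
P(M|E) = Posterior odds / (1 + Posterior odds)
       = 2.43 / (1 + 2.43)
       = 2.43 / 3.43
       = 0.7085

The evidence increased P(M) from 0.3243 to 0.7085.


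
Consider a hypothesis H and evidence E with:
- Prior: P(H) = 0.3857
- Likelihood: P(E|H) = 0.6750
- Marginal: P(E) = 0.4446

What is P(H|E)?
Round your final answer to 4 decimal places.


Using Bayes' theorem:

P(H|E) = P(E|H) × P(H) / P(E)
       = 0.6750 × 0.3857 / 0.4446
       = 0.26034750 / 0.4446
       = 0.5856

The evidence strengthens our belief in H.
Prior: 0.3857 → Posterior: 0.5856


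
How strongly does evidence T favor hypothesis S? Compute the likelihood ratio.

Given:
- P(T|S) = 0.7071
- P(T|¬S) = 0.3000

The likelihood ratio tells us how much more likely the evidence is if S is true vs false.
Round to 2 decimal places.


Likelihood Ratio (LR) = P(T|S) / P(T|¬S)

LR = 0.7071 / 0.3000
   = 2.36

The evidence is 2.36 times more likely if S is true than if S is false.
LR > 1, so observing T raises the odds in favor of S.


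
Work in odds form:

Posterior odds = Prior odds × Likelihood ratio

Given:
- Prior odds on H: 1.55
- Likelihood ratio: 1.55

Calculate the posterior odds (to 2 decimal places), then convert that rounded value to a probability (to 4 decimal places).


Step 1: Calculate posterior odds
Posterior odds = Prior odds × LR
               = 1.55 × 1.55
               = 2.40

Step 2: Convert to probability
P(H|E) = Posterior odds / (1 + Posterior odds)
       = 2.40 / (1 + 2.40)
       = 2.40 / 3.40
       = 0.7059

The evidence increased P(H) from 0.6078 to 0.7059.


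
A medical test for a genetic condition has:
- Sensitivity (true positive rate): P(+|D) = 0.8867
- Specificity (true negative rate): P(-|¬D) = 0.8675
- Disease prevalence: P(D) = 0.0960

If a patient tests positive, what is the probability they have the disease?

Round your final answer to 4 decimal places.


Let D = has disease, + = positive test

Given:
- P(D) = 0.0960 (prevalence)
- P(+|D) = 0.8867 (sensitivity)
- P(-|¬D) = 0.8675 (specificity)
- P(+|¬D) = 0.1325 (false positive rate = 1 - specificity)

Step 1: Find P(+)
P(+) = P(+|D)P(D) + P(+|¬D)P(¬D)
     = 0.8867 × 0.0960 + 0.1325 × 0.9040
     = 0.08512320 + 0.11978000
     = 0.20490320

Step 2: Apply Bayes' theorem for P(D|+)
P(D|+) = P(+|D)P(D) / P(+)
       = 0.08512320 / 0.20490320
       = 0.4154


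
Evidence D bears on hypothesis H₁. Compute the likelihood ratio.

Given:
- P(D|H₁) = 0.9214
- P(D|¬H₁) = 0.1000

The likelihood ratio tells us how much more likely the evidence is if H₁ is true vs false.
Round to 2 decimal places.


Likelihood Ratio (LR) = P(D|H₁) / P(D|¬H₁)

LR = 0.9214 / 0.1000
   = 9.21

The evidence is 9.21 times more likely if H₁ is true than if H₁ is false.
Because LR exceeds 1, D is evidence for H₁.


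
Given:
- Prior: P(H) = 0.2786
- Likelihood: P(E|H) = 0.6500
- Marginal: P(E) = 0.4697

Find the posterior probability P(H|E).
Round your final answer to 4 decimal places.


Using Bayes' theorem:

P(H|E) = P(E|H) × P(H) / P(E)
       = 0.6500 × 0.2786 / 0.4697
       = 0.18109000 / 0.4697
       = 0.3855

The evidence strengthens our belief in H.
Prior: 0.2786 → Posterior: 0.3855


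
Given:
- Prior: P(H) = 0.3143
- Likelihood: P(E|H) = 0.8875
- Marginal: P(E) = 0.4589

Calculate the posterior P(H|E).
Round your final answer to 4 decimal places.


Using Bayes' theorem:

P(H|E) = P(E|H) × P(H) / P(E)
       = 0.8875 × 0.3143 / 0.4589
       = 0.27894125 / 0.4589
       = 0.6078

The evidence strengthens our belief in H.
Prior: 0.3143 → Posterior: 0.6078


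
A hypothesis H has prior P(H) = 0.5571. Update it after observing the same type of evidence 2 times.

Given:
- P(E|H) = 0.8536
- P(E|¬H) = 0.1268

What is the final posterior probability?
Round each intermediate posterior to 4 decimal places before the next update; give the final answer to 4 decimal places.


Sequential Bayesian updating:

Initial prior: P(H) = 0.5571

Update 1:
  P(E) = 0.8536 × 0.5571 + 0.1268 × 0.4429 = 0.47554056 + 0.05615972 = 0.53170028
  P(H|E) = 0.47554056 / 0.53170028 = 0.8944

Update 2:
  P(E) = 0.8536 × 0.8944 + 0.1268 × 0.1056 = 0.76345984 + 0.01339008 = 0.77684992
  P(H|E) = 0.76345984 / 0.77684992 = 0.9828

Final posterior: 0.9828


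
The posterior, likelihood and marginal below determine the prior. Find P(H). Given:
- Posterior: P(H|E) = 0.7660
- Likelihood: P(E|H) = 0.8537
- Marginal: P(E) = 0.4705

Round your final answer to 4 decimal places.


From Bayes' theorem: P(H|E) = P(E|H) × P(H) / P(E)

Rearranging for P(H):
P(H) = P(H|E) × P(E) / P(E|H)
     = 0.7660 × 0.4705 / 0.8537
     = 0.36040300 / 0.8537
     = 0.4222


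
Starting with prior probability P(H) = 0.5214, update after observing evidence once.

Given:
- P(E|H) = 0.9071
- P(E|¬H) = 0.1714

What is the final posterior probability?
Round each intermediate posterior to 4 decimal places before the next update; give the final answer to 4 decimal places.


Sequential Bayesian updating:

Initial prior: P(H) = 0.5214

Update 1:
  P(E) = 0.9071 × 0.5214 + 0.1714 × 0.4786 = 0.47296194 + 0.08203204 = 0.55499398
  P(H|E) = 0.47296194 / 0.55499398 = 0.8522

Final posterior: 0.8522


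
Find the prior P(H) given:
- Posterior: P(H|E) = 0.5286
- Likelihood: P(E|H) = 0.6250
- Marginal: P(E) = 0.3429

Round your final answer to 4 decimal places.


From Bayes' theorem: P(H|E) = P(E|H) × P(H) / P(E)

Rearranging for P(H):
P(H) = P(H|E) × P(E) / P(E|H)
     = 0.5286 × 0.3429 / 0.6250
     = 0.18125694 / 0.6250
     = 0.2900


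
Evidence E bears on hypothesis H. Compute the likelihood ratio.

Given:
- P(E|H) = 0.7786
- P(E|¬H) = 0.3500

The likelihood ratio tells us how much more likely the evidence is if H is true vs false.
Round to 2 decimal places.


Likelihood Ratio (LR) = P(E|H) / P(E|¬H)

LR = 0.7786 / 0.3500
   = 2.22

The evidence is 2.22 times more likely if H is true than if H is false.
Since LR > 1, the evidence supports H over ¬H.


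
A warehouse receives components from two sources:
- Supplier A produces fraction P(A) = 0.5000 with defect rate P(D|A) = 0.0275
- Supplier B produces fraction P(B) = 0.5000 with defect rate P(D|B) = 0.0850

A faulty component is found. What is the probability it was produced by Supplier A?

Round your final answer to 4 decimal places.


Let A = from Supplier A, D = faulty

Given:
- P(A) = 0.5000, P(B) = 0.5000
- P(D|A) = 0.0275, P(D|B) = 0.0850

Step 1: Find P(D)
P(D) = P(D|A)P(A) + P(D|B)P(B)
     = 0.0275 × 0.5000 + 0.0850 × 0.5000
     = 0.01375000 + 0.04250000
     = 0.05625000

Step 2: Apply Bayes' theorem
P(A|D) = P(D|A)P(A) / P(D)
       = 0.01375000 / 0.05625000
       = 0.2444


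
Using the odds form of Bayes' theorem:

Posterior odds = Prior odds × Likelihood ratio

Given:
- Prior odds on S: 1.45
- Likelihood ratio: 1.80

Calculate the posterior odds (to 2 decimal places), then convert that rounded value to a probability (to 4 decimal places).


Step 1: Calculate posterior odds
Posterior odds = Prior odds × LR
               = 1.45 × 1.80
               = 2.61

Step 2: Convert to probability
P(S|E) = Posterior odds / (1 + Posterior odds)
       = 2.61 / (1 + 2.61)
       = 2.61 / 3.61
       = 0.7230

The evidence increased P(S) from 0.5918 to 0.7230.


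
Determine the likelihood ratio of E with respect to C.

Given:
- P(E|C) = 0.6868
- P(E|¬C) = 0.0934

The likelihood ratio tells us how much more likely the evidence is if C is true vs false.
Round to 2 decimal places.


Likelihood Ratio (LR) = P(E|C) / P(E|¬C)

LR = 0.6868 / 0.0934
   = 7.35

The evidence is 7.35 times more likely if C is true than if C is false.
Because LR exceeds 1, E is evidence for C.


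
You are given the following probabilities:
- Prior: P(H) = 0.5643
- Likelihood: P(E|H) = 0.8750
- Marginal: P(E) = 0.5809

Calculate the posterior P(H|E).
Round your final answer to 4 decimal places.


Using Bayes' theorem:

P(H|E) = P(E|H) × P(H) / P(E)
       = 0.8750 × 0.5643 / 0.5809
       = 0.49376250 / 0.5809
       = 0.8500

The evidence strengthens our belief in H.
Prior: 0.5643 → Posterior: 0.8500


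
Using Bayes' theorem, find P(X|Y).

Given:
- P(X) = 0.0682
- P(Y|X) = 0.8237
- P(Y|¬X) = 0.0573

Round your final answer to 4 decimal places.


Bayes' theorem: P(X|Y) = P(Y|X) × P(X) / P(Y)

Step 1: Calculate P(Y) using law of total probability
P(Y) = P(Y|X)P(X) + P(Y|¬X)P(¬X)
     = 0.8237 × 0.0682 + 0.0573 × 0.9318
     = 0.05617634 + 0.05339214
     = 0.10956848

Step 2: Apply Bayes' theorem
P(X|Y) = P(Y|X) × P(X) / P(Y)
       = 0.05617634 / 0.10956848
       = 0.5127


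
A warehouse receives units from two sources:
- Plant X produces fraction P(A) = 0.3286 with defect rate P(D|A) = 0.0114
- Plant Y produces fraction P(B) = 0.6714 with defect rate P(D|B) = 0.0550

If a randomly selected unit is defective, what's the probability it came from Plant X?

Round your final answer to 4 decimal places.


Let A = from Plant X, D = defective

Given:
- P(A) = 0.3286, P(B) = 0.6714
- P(D|A) = 0.0114, P(D|B) = 0.0550

Step 1: Find P(D)
P(D) = P(D|A)P(A) + P(D|B)P(B)
     = 0.0114 × 0.3286 + 0.0550 × 0.6714
     = 0.00374604 + 0.03692700
     = 0.04067304

Step 2: Apply Bayes' theorem
P(A|D) = P(D|A)P(A) / P(D)
       = 0.00374604 / 0.04067304
       = 0.0921


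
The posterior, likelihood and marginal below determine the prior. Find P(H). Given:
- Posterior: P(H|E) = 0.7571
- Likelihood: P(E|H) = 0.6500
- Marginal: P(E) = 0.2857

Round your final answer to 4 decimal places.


From Bayes' theorem: P(H|E) = P(E|H) × P(H) / P(E)

Rearranging for P(H):
P(H) = P(H|E) × P(E) / P(E|H)
     = 0.7571 × 0.2857 / 0.6500
     = 0.21630347 / 0.6500
     = 0.3328


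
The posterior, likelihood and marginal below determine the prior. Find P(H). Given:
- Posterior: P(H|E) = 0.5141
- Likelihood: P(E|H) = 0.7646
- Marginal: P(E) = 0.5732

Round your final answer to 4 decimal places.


From Bayes' theorem: P(H|E) = P(E|H) × P(H) / P(E)

Rearranging for P(H):
P(H) = P(H|E) × P(E) / P(E|H)
     = 0.5141 × 0.5732 / 0.7646
     = 0.29468212 / 0.7646
     = 0.3854


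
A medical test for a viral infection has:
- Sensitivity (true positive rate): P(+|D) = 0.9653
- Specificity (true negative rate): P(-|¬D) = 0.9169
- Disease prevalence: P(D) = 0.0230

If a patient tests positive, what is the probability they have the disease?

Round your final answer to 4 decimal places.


Let D = has disease, + = positive test

Given:
- P(D) = 0.0230 (prevalence)
- P(+|D) = 0.9653 (sensitivity)
- P(-|¬D) = 0.9169 (specificity)
- P(+|¬D) = 0.0831 (false positive rate = 1 - specificity)

Step 1: Find P(+)
P(+) = P(+|D)P(D) + P(+|¬D)P(¬D)
     = 0.9653 × 0.0230 + 0.0831 × 0.9770
     = 0.02220190 + 0.08118870
     = 0.10339060

Step 2: Apply Bayes' theorem for P(D|+)
P(D|+) = P(+|D)P(D) / P(+)
       = 0.02220190 / 0.10339060
       = 0.2147


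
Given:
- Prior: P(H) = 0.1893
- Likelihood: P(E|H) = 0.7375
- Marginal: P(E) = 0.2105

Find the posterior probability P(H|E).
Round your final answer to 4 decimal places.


Using Bayes' theorem:

P(H|E) = P(E|H) × P(H) / P(E)
       = 0.7375 × 0.1893 / 0.2105
       = 0.13960875 / 0.2105
       = 0.6632

The evidence strengthens our belief in H.
Prior: 0.1893 → Posterior: 0.6632


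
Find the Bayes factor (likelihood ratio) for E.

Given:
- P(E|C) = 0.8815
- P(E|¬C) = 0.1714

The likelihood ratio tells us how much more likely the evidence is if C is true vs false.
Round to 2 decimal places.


Likelihood Ratio (LR) = P(E|C) / P(E|¬C)

LR = 0.8815 / 0.1714
   = 5.14

The evidence is 5.14 times more likely if C is true than if C is false.
Because LR exceeds 1, E is evidence for C.


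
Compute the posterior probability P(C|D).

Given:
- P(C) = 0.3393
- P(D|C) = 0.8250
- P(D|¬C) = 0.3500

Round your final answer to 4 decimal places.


Bayes' theorem: P(C|D) = P(D|C) × P(C) / P(D)

Step 1: Calculate P(D) using law of total probability
P(D) = P(D|C)P(C) + P(D|¬C)P(¬C)
     = 0.8250 × 0.3393 + 0.3500 × 0.6607
     = 0.27992250 + 0.23124500
     = 0.51116750

Step 2: Apply Bayes' theorem
P(C|D) = P(D|C) × P(C) / P(D)
       = 0.27992250 / 0.51116750
       = 0.5476


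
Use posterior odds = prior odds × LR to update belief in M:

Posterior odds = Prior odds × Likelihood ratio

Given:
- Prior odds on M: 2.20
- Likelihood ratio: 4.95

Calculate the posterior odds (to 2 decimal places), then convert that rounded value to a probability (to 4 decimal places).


Step 1: Calculate posterior odds
Posterior odds = Prior odds × LR
               = 2.20 × 4.95
               = 10.89

Step 2: Convert to probability
P(M|E) = Posterior odds / (1 + Posterior odds)
       = 10.89 / (1 + 10.89)
       = 10.89 / 11.89
       = 0.9159

The evidence increased P(M) from 0.6875 to 0.9159.


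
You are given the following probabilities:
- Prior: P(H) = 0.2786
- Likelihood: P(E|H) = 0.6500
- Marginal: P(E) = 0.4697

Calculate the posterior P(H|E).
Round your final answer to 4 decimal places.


Using Bayes' theorem:

P(H|E) = P(E|H) × P(H) / P(E)
       = 0.6500 × 0.2786 / 0.4697
       = 0.18109000 / 0.4697
       = 0.3855

The evidence strengthens our belief in H.
Prior: 0.2786 → Posterior: 0.3855


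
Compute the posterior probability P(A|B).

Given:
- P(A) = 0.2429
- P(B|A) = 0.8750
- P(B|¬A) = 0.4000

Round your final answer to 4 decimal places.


Bayes' theorem: P(A|B) = P(B|A) × P(A) / P(B)

Step 1: Calculate P(B) using law of total probability
P(B) = P(B|A)P(A) + P(B|¬A)P(¬A)
     = 0.8750 × 0.2429 + 0.4000 × 0.7571
     = 0.21253750 + 0.30284000
     = 0.51537750

Step 2: Apply Bayes' theorem
P(A|B) = P(B|A) × P(A) / P(B)
       = 0.21253750 / 0.51537750
       = 0.4124


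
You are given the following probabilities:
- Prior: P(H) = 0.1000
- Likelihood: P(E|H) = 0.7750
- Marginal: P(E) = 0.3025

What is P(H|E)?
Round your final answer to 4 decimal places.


Using Bayes' theorem:

P(H|E) = P(E|H) × P(H) / P(E)
       = 0.7750 × 0.1000 / 0.3025
       = 0.07750000 / 0.3025
       = 0.2562

The evidence strengthens our belief in H.
Prior: 0.1000 → Posterior: 0.2562


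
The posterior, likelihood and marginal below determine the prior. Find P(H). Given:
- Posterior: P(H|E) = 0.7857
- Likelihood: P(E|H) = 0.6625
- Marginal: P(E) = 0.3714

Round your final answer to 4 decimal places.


From Bayes' theorem: P(H|E) = P(E|H) × P(H) / P(E)

Rearranging for P(H):
P(H) = P(H|E) × P(E) / P(E|H)
     = 0.7857 × 0.3714 / 0.6625
     = 0.29180898 / 0.6625
     = 0.4405


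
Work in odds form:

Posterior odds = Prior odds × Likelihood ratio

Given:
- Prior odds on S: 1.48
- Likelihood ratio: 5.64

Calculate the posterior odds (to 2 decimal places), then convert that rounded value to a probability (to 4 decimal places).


Step 1: Calculate posterior odds
Posterior odds = Prior odds × LR
               = 1.48 × 5.64
               = 8.35

Step 2: Convert to probability
P(S|E) = Posterior odds / (1 + Posterior odds)
       = 8.35 / (1 + 8.35)
       = 8.35 / 9.35
       = 0.8930

The evidence increased P(S) from 0.5968 to 0.8930.


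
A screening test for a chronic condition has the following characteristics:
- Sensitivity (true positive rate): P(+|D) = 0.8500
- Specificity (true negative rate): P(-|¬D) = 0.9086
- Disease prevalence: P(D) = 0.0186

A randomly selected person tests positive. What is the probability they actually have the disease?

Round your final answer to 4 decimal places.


Let D = has disease, + = positive test

Given:
- P(D) = 0.0186 (prevalence)
- P(+|D) = 0.8500 (sensitivity)
- P(-|¬D) = 0.9086 (specificity)
- P(+|¬D) = 0.0914 (false positive rate = 1 - specificity)

Step 1: Find P(+)
P(+) = P(+|D)P(D) + P(+|¬D)P(¬D)
     = 0.8500 × 0.0186 + 0.0914 × 0.9814
     = 0.01581000 + 0.08969996
     = 0.10550996

Step 2: Apply Bayes' theorem for P(D|+)
P(D|+) = P(+|D)P(D) / P(+)
       = 0.01581000 / 0.10550996
       = 0.1498


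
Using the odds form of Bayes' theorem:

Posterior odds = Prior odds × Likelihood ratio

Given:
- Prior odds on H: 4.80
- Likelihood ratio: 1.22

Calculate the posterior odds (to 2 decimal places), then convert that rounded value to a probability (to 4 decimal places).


Step 1: Calculate posterior odds
Posterior odds = Prior odds × LR
               = 4.80 × 1.22
               = 5.86

Step 2: Convert to probability
P(H|E) = Posterior odds / (1 + Posterior odds)
       = 5.86 / (1 + 5.86)
       = 5.86 / 6.86
       = 0.8542

The evidence increased P(H) from 0.8276 to 0.8542.


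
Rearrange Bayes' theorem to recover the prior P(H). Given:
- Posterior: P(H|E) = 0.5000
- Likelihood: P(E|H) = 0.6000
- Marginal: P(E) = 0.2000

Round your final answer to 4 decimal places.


From Bayes' theorem: P(H|E) = P(E|H) × P(H) / P(E)

Rearranging for P(H):
P(H) = P(H|E) × P(E) / P(E|H)
     = 0.5000 × 0.2000 / 0.6000
     = 0.10000000 / 0.6000
     = 0.1667


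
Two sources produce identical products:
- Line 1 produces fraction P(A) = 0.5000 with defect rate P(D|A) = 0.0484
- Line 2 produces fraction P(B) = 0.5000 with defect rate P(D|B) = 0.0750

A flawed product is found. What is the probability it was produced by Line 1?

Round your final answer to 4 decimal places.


Let A = from Line 1, D = flawed

Given:
- P(A) = 0.5000, P(B) = 0.5000
- P(D|A) = 0.0484, P(D|B) = 0.0750

Step 1: Find P(D)
P(D) = P(D|A)P(A) + P(D|B)P(B)
     = 0.0484 × 0.5000 + 0.0750 × 0.5000
     = 0.02420000 + 0.03750000
     = 0.06170000

Step 2: Apply Bayes' theorem
P(A|D) = P(D|A)P(A) / P(D)
       = 0.02420000 / 0.06170000
       = 0.3922


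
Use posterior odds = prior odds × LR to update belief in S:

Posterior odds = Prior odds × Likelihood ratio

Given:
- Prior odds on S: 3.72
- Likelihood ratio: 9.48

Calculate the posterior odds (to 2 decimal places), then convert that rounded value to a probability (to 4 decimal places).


Step 1: Calculate posterior odds
Posterior odds = Prior odds × LR
               = 3.72 × 9.48
               = 35.27

Step 2: Convert to probability
P(S|E) = Posterior odds / (1 + Posterior odds)
       = 35.27 / (1 + 35.27)
       = 35.27 / 36.27
       = 0.9724

The evidence increased P(S) from 0.7881 to 0.9724.


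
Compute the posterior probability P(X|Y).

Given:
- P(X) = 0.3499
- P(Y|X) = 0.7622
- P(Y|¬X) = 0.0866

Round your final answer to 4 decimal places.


Bayes' theorem: P(X|Y) = P(Y|X) × P(X) / P(Y)

Step 1: Calculate P(Y) using law of total probability
P(Y) = P(Y|X)P(X) + P(Y|¬X)P(¬X)
     = 0.7622 × 0.3499 + 0.0866 × 0.6501
     = 0.26669378 + 0.05629866
     = 0.32299244

Step 2: Apply Bayes' theorem
P(X|Y) = P(Y|X) × P(X) / P(Y)
       = 0.26669378 / 0.32299244
       = 0.8257


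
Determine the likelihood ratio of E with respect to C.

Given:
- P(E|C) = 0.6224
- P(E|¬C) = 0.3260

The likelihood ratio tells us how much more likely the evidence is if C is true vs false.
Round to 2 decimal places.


Likelihood Ratio (LR) = P(E|C) / P(E|¬C)

LR = 0.6224 / 0.3260
   = 1.91

The evidence is 1.91 times more likely if C is true than if C is false.
LR > 1, so observing E raises the odds in favor of C.
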